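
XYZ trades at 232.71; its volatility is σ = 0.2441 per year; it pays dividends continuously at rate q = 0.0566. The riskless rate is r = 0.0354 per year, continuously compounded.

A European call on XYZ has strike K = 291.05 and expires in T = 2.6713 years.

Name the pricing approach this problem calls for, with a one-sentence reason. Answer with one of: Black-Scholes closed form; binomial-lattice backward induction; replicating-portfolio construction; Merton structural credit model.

Key observation: the strike-291.05 call on XYZ is European-exercise on a continuously-modelled lognormal underlying, so its value is a single closed-form evaluation.

framework: Black-Scholes closed form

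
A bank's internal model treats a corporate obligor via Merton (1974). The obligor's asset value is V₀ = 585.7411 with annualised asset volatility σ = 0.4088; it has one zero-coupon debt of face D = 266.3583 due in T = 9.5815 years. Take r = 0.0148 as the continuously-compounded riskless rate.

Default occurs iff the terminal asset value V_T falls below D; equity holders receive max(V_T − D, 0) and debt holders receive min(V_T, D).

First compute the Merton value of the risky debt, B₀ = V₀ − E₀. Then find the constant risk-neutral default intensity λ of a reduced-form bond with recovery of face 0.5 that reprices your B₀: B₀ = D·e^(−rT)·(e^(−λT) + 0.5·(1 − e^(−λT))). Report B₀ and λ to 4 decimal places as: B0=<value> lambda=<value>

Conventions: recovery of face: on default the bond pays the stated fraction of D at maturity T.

B0=175.1882 lambda=0.0691

Work the structural quantities from V₀ = 585.7411 against face 266.3583:
d₁ = [ln(V₀/D) + (r + σ²/2)T] / (σ√T)
   = [ln(585.7411/266.3583) + (0.0148 + 0.5·0.4088²)·9.5815] / (0.4088·√9.5815)
   = [0.788035 + 0.942424] / 1.265399 = 1.367520
d₂ = d₁ − σ√T = 1.367520 − 1.265399 = 0.102121
N(d₁) = 0.914269,  N(d₂) = 0.540670,  e^(−rT) = 0.867789
E₀ = V₀·N(d₁) − D·e^(−rT)·N(d₂)
   = 585.7411·0.914269 − 266.3583·0.867789·0.540670 = 410.552895
B₀ = V₀ − E₀ = 585.7411 − 410.552895 = 175.188205
e^(−λT) = (B₀·e^(rT)/D − 0.5)/(1 − 0.5) = (175.1882·1.152353/266.3583 − 0.5)/0.5 = 0.51584314
λ = −ln(0.51584314)/9.5815 = 0.069087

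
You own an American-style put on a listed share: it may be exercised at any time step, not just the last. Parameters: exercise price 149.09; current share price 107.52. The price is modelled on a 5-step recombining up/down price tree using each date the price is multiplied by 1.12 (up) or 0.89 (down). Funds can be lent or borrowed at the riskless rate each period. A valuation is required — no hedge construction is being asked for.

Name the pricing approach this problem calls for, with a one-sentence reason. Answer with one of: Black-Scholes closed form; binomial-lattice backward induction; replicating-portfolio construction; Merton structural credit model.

framework: binomial-lattice backward induction

Key observation: the defining feature is the embedded early-exercise option across 5 discrete dates on the spot-107.52 tree; pricing the strike-149.09 put means working backward with an exercise test at every node.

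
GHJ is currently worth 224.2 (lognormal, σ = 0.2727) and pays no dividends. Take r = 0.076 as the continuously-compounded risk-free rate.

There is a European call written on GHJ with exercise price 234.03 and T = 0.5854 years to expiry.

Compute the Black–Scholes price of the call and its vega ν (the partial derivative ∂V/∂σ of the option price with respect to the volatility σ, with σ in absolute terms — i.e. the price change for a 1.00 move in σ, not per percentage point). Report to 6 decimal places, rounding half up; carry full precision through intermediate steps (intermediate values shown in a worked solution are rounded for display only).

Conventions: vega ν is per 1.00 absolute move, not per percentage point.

σ√T = 0.2727·√0.5854 = 0.208647
d₁ = (ln(S/K) + (r+σ²/2)T) / (σ√T) = (ln(224.2/234.03) + (0.076+0.2727²/2)·0.5854) / 0.208647 = (-0.042911 + 0.066257) / 0.208647 = 0.111894
d₂ = d₁ − σ√T = 0.111894 − 0.208647 = -0.096753
e^{−rT} = 0.956485
N(d₁) = 0.544546,  N(d₂) = 0.461461
Call price V = S·N(d₁) − K·e^{−rT}·N(d₂) = 122.087277 − 103.296352 = 18.790925
φ(d₁) = (1/√(2π))·e^{−d₁²/2} = 0.396453
ν = S·φ(d₁)·√T = 68.006949

price = 18.790925
ν = 68.006949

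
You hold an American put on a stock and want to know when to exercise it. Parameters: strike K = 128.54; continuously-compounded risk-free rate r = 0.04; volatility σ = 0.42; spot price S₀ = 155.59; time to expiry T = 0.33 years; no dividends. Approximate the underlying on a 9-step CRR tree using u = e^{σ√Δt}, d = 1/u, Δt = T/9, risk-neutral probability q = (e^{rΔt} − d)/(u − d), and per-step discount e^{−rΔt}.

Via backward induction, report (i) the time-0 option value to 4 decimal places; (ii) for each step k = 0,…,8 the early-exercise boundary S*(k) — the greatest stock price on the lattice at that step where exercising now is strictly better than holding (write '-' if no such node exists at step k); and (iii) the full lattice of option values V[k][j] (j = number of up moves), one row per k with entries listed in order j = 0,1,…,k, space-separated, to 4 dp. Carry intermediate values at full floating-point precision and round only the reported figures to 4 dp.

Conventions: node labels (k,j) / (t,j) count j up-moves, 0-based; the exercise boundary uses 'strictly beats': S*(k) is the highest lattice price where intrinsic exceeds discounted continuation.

Δt=0.03667, u=1.08375, d=0.92273, q=0.48902, disc=e^(-rΔt)=0.99853
k=9 terminal: V=max(K-S,0) → 53.0946 39.9289 24.4657 6.3041 0.0000 0.0000 0.0000 0.0000 0.0000 0.0000
k=8: j=0 S=81.7637 intr=46.7763 cont=46.5879 V=46.7763[EX]; j=1 S=96.0320 intr=32.5080 cont=32.3197 V=32.5080[EX]; j=2 S=112.7901 intr=15.7499 cont=15.5615 V=15.7499[EX]; j=3 S=132.4727 intr=0.0000 cont=3.2166 V=3.2166[hold]; j=4 S=155.5900 intr=0.0000 cont=0.0000 V=0.0000[hold]; j=5 S=182.7414 intr=0.0000 cont=0.0000 V=0.0000[hold]; j=6 S=214.6309 intr=0.0000 cont=0.0000 V=0.0000[hold]; j=7 S=252.0853 intr=0.0000 cont=0.0000 V=0.0000[hold]; j=8 S=296.0758 intr=0.0000 cont=0.0000 V=0.0000[hold]  S*(8)=112.7901
k=7: j=0 S=88.6111 intr=39.9289 cont=39.7405 V=39.9289[EX]; j=1 S=104.0743 intr=24.4657 cont=24.2773 V=24.4657[EX]; j=2 S=122.2359 intr=6.3041 cont=9.6067 V=9.6067[hold]; j=3 S=143.5668 intr=0.0000 cont=1.6412 V=1.6412[hold]; j=4 S=168.6201 intr=0.0000 cont=0.0000 V=0.0000[hold]; j=5 S=198.0453 intr=0.0000 cont=0.0000 V=0.0000[hold]; j=6 S=232.6055 intr=0.0000 cont=0.0000 V=0.0000[hold]; j=7 S=273.1965 intr=0.0000 cont=0.0000 V=0.0000[hold]  S*(7)=104.0743
k=6: j=0 S=96.0320 intr=32.5080 cont=32.3197 V=32.5080[EX]; j=1 S=112.7901 intr=15.7499 cont=17.1742 V=17.1742[hold]; j=2 S=132.4727 intr=0.0000 cont=5.7030 V=5.7030[hold]; j=3 S=155.5900 intr=0.0000 cont=0.8374 V=0.8374[hold]; j=4 S=182.7414 intr=0.0000 cont=0.0000 V=0.0000[hold]; j=5 S=214.6309 intr=0.0000 cont=0.0000 V=0.0000[hold]; j=6 S=252.0853 intr=0.0000 cont=0.0000 V=0.0000[hold]  S*(6)=96.0320
k=5: j=0 S=104.0743 intr=24.4657 cont=24.9728 V=24.9728[hold]; j=1 S=122.2359 intr=6.3041 cont=11.5476 V=11.5476[hold]; j=2 S=143.5668 intr=0.0000 cont=3.3188 V=3.3188[hold]; j=3 S=168.6201 intr=0.0000 cont=0.4273 V=0.4273[hold]; j=4 S=198.0453 intr=0.0000 cont=0.0000 V=0.0000[hold]; j=5 S=232.6055 intr=0.0000 cont=0.0000 V=0.0000[hold]  S*(5)=-
k=4: j=0 S=112.7901 intr=15.7499 cont=18.3806 V=18.3806[hold]; j=1 S=132.4727 intr=0.0000 cont=7.5125 V=7.5125[hold]; j=2 S=155.5900 intr=0.0000 cont=1.9020 V=1.9020[hold]; j=3 S=182.7414 intr=0.0000 cont=0.2180 V=0.2180[hold]; j=4 S=214.6309 intr=0.0000 cont=0.0000 V=0.0000[hold]  S*(4)=-
k=3: j=0 S=122.2359 intr=6.3041 cont=13.0468 V=13.0468[hold]; j=1 S=143.5668 intr=0.0000 cont=4.7619 V=4.7619[hold]; j=2 S=168.6201 intr=0.0000 cont=1.0769 V=1.0769[hold]; j=3 S=198.0453 intr=0.0000 cont=0.1112 V=0.1112[hold]  S*(3)=-
k=2: j=0 S=132.4727 intr=0.0000 cont=8.9821 V=8.9821[hold]; j=1 S=155.5900 intr=0.0000 cont=2.9555 V=2.9555[hold]; j=2 S=182.7414 intr=0.0000 cont=0.6038 V=0.6038[hold]  S*(2)=-
k=1: j=0 S=143.5668 intr=0.0000 cont=6.0261 V=6.0261[hold]; j=1 S=168.6201 intr=0.0000 cont=1.8028 V=1.8028[hold]  S*(1)=-
k=0: j=0 S=155.5900 intr=0.0000 cont=3.9550 V=3.9550[hold]  S*(0)=-

price = 3.9550
boundary = - - - - - - 96.0320 104.0743 112.7901
tree:
3.9550
6.0261 1.8028
8.9821 2.9555 0.6038
13.0468 4.7619 1.0769 0.1112
18.3806 7.5125 1.9020 0.2180 0.0000
24.9728 11.5476 3.3188 0.4273 0.0000 0.0000
32.5080 17.1742 5.7030 0.8374 0.0000 0.0000 0.0000
39.9289 24.4657 9.6067 1.6412 0.0000 0.0000 0.0000 0.0000
46.7763 32.5080 15.7499 3.2166 0.0000 0.0000 0.0000 0.0000 0.0000
53.0946 39.9289 24.4657 6.3041 0.0000 0.0000 0.0000 0.0000 0.0000 0.0000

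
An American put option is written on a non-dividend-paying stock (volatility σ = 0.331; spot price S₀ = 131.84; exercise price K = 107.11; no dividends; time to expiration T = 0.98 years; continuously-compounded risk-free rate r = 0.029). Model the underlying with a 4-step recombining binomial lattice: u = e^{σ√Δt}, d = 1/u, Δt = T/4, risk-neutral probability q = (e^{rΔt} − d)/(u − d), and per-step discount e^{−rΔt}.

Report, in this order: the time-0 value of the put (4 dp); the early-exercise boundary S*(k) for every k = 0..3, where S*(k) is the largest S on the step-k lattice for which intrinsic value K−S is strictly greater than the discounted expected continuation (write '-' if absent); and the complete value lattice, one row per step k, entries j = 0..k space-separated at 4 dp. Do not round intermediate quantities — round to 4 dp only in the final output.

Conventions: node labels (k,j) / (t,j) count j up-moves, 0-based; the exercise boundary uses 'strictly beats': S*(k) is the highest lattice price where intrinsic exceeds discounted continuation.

params: Δt=0.24500 u=1.17802 d=0.84888 q=0.48080 e^(-rΔt)=0.99292
t_4 payoffs: 38.6505 12.1063 0.0000 0.0000 0.0000
t_3: node(3,0) S=80.6468 payoff=26.4632 vs cont=25.7049 → 26.4632 [stop]  node(3,1) S=111.9164 payoff=0.0000 vs cont=6.2411 → 6.2411 [wait]  node(3,2) S=155.3104 payoff=0.0000 vs cont=0.0000 → 0.0000 [wait]  node(3,3) S=215.5298 payoff=0.0000 vs cont=0.0000 → 0.0000 [wait]  ⇒ S*(3)=80.6468
t_2: node(2,0) S=95.0037 payoff=12.1063 vs cont=16.6220 → 16.6220 [wait]  node(2,1) S=131.8400 payoff=0.0000 vs cont=3.2175 → 3.2175 [wait]  node(2,2) S=182.9590 payoff=0.0000 vs cont=0.0000 → 0.0000 [wait]  ⇒ S*(2)=-
t_1: node(1,0) S=111.9164 payoff=0.0000 vs cont=10.1051 → 10.1051 [wait]  node(1,1) S=155.3104 payoff=0.0000 vs cont=1.6587 → 1.6587 [wait]  ⇒ S*(1)=-
t_0: node(0,0) S=131.8400 payoff=0.0000 vs cont=6.0013 → 6.0013 [wait]  ⇒ S*(0)=-

price = 6.0013
boundary = - - - 80.6468
tree:
6.0013
10.1051 1.6587
16.6220 3.2175 0.0000
26.4632 6.2411 0.0000 0.0000
38.6505 12.1063 0.0000 0.0000 0.0000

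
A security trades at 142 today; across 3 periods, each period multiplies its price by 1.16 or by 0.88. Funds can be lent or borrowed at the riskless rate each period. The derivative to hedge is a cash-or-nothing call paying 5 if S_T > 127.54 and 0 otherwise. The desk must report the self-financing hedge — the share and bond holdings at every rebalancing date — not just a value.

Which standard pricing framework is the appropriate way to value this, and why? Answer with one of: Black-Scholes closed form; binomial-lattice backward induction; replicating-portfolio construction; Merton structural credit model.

Key observation: what is demanded is not a single number but the (Δ, B) position at each node of the 1.16/0.88 tree starting at 142; constructing those positions is the replicating-portfolio method.

framework: replicating-portfolio construction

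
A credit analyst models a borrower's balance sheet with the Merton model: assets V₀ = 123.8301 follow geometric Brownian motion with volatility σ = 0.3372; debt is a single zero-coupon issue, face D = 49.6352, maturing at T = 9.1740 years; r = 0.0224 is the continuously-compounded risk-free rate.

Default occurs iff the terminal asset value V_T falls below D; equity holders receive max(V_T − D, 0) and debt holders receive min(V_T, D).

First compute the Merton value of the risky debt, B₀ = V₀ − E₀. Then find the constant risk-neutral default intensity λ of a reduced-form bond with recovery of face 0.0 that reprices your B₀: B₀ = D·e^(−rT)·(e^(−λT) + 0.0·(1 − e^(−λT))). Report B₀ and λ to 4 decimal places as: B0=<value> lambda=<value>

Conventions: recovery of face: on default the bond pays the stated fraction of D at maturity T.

Equity is a call on the firm's assets struck at D = 49.6352:
d₁ = [ln(V₀/D) + (r + σ²/2)T] / (σ√T)
   = [ln(123.8301/49.6352) + (0.0224 + 0.5·0.3372²)·9.1740] / (0.3372·√9.1740)
   = [0.914210 + 0.727057] / 1.021332 = 1.606987
d₂ = d₁ − σ√T = 1.606987 − 1.021332 = 0.585655
N(d₁) = 0.945971,  N(d₂) = 0.720946,  e^(−rT) = 0.814242
E₀ = V₀·N(d₁) − D·e^(−rT)·N(d₂)
   = 123.8301·0.945971 − 49.6352·0.814242·0.720946 = 88.002638
B₀ = V₀ − E₀ = 123.8301 − 88.002638 = 35.827462
e^(−λT) = (B₀·e^(rT)/D − 0)/(1 − 0) = (35.8275·1.228136/49.6352 − 0)/1 = 0.88648870
λ = −ln(0.88648870)/9.1740 = 0.013134

B0=35.8275 lambda=0.0131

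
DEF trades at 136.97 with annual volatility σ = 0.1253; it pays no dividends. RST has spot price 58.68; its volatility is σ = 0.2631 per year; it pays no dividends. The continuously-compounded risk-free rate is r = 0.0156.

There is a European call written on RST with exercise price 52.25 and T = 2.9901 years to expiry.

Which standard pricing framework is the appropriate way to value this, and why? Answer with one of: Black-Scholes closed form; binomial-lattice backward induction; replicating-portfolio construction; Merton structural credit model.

Key observation: a European claim on RST (strike 52.25) — a lognormal (GBM) underlying with constant rate and volatility — has an exact closed-form value; no lattice or capital structure is involved.

framework: Black-Scholes closed form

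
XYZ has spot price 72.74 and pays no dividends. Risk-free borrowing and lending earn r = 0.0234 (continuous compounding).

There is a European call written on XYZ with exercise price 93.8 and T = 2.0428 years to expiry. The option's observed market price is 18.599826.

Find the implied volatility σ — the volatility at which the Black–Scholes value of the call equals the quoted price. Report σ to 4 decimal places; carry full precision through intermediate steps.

At σ = 0.5829 the Black–Scholes value reproduces the quote:
σ√T = 0.5829·√2.0428 = 0.833119
d₁ = (ln(S/K) + (r+σ²/2)T) / (σ√T) = (ln(72.74/93.8) + (0.0234+0.5829²/2)·2.0428) / 0.833119 = (-0.254273 + 0.394845) / 0.833119 = 0.168729
d₂ = d₁ − σ√T = 0.168729 − 0.833119 = -0.664389
e^{−rT} = 0.953323
N(d₁) = 0.566995,  N(d₂) = 0.253221
V = S·N(d₁) − K·e^{−rT}·N(d₂) = 41.243235 − 22.643409 = 18.599826 (the observed quote) — the price is monotone increasing in volatility, hence this σ is the only solution

sigma = 0.5829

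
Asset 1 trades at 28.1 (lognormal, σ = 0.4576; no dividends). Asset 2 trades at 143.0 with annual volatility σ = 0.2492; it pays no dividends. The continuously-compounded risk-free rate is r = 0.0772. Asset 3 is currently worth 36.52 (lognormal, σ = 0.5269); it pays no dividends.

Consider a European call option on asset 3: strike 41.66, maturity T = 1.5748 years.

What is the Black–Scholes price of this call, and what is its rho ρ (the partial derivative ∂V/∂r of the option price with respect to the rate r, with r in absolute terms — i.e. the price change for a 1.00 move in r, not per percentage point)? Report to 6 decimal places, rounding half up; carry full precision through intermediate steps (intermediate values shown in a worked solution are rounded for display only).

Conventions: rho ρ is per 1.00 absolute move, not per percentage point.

price = 9.324434
ρ = 21.188282

σ√T = 0.5269·√1.5748 = 0.661212
d₁ = (ln(S/K) + (r+σ²/2)T) / (σ√T) = (ln(36.52/41.66) + (0.0772+0.5269²/2)·1.5748) / 0.661212 = (-0.131681 + 0.340175) / 0.661212 = 0.315321
d₂ = d₁ − σ√T = 0.315321 − 0.661212 = -0.345891
e^{−rT} = 0.885525
N(d₁) = 0.623741,  N(d₂) = 0.364712
Call price V = S·N(d₁) − K·e^{−rT}·N(d₂) = 22.779020 − 13.454586 = 9.324434
ρ = K·T·e^{−rT}·N(d₂) = 21.188282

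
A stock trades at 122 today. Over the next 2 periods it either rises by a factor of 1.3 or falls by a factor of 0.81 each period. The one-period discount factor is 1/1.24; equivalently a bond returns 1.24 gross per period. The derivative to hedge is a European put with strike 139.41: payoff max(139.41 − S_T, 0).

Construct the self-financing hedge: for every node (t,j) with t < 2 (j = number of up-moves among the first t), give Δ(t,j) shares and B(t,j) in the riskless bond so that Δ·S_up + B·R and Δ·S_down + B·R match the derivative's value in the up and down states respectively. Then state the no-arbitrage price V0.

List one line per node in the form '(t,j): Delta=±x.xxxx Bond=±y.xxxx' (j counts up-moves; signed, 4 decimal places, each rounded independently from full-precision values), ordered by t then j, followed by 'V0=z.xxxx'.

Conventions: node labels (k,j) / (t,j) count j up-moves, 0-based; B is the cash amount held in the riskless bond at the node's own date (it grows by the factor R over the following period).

(0,0): Delta=-0.2095 Bond=27.6733
(1,0): Delta=-1.0000 Bond=112.4274
(1,1): Delta=-0.1408 Bond=23.4154
V0=2.1085

Since d<R<u, set p* = (R−d)/(u−d) = 0.8776; price each node as the discounted p*-expectation of its children.
At maturity the claim pays: V(2,0)=59.3658, V(2,1)=10.9440, V(2,2)=0.0000
Node (1,0) S=98.8200: V=(p*·10.9440+(1−p*)·59.3658)/1.24=13.6074; Δ=(10.9440−59.3658)/(128.4660−80.0442)=-1.0000; B=V−Δ·S=112.4274
Node (1,1) S=158.6000: V=(p*·0.0000+(1−p*)·10.9440)/1.24=1.0807; Δ=(0.0000−10.9440)/(206.1800−128.4660)=-0.1408; B=V−Δ·S=23.4154
Node (0,0) S=122.0000: V=(p*·1.0807+(1−p*)·13.6074)/1.24=2.1085; Δ=(1.0807−13.6074)/(158.6000−98.8200)=-0.2095; B=V−Δ·S=27.6733
Verification: the root portfolio costs Δ(0,0)·S0 + B(0,0) = 2.1085, matching V0.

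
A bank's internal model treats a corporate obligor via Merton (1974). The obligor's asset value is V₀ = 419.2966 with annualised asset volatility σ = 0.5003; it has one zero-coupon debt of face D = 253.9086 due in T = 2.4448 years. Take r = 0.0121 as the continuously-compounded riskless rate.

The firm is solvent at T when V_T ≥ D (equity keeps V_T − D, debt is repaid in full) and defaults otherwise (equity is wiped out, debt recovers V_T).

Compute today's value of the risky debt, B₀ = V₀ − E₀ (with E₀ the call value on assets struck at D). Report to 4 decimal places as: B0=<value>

B0=210.8348

With assets at 419.2966 and a single debt payment of 253.9086 at 2.4448 years:
d₁ = [ln(V₀/D) + (r + σ²/2)T] / (σ√T)
   = [ln(419.2966/253.9086) + (0.0121 + 0.5·0.5003²)·2.4448] / (0.5003·√2.4448)
   = [0.501604 + 0.335549] / 0.782262 = 1.070170
d₂ = d₁ − σ√T = 1.070170 − 0.782262 = 0.287908
N(d₁) = 0.857729,  N(d₂) = 0.613291,  e^(−rT) = 0.970851
E₀ = V₀·N(d₁) − D·e^(−rT)·N(d₂)
   = 419.2966·0.857729 − 253.9086·0.970851·0.613291 = 208.461763
B₀ = V₀ − E₀ = 419.2966 − 208.461763 = 210.834837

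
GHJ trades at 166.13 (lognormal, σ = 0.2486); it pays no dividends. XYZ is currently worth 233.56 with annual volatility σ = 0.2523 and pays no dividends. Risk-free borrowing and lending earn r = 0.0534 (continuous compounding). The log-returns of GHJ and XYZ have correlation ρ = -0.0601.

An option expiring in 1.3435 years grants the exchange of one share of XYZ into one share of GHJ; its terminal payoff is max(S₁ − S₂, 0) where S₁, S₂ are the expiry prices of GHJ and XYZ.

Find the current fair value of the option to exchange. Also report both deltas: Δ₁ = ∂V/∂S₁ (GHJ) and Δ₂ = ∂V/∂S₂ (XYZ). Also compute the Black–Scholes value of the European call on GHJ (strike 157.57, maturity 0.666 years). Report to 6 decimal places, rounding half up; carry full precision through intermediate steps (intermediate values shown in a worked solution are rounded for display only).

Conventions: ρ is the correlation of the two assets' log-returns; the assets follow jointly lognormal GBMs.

σ_eff = √(σ₁² + σ₂² − 2ρσ₁σ₂) = √(0.2486² + 0.2523² − 2·-0.0601·0.2486·0.2523) = 0.364687
d₁ = (ln(S₁/S₂) + (q₂ − q₁ + σ_eff²/2)T) / (σ_eff√T) = (ln(166.13/233.56) + (0.0 − 0.0 + 0.066498)·1.3435) / 0.422706 = -0.594569
d₂ = d₁ − σ_eff√T = -0.594569 − 0.422706 = -1.017275
N(d₁) = 0.276066,  N(d₂) = 0.154511
V = S₁·e^{−q₁T}·N(d₁) − S₂·e^{−q₂T}·N(d₂) = 45.862819 − 36.087648 = 9.775170
Δ₁ = e^{−q₁T}·N(d₁) = 0.276066;  Δ₂ = −e^{−q₂T}·N(d₂) = -0.154511
[vanilla: GHJ call K=157.57]
σ√T = 0.2486·√0.666 = 0.202880
d₁ = (ln(S/K) + (r+σ²/2)T) / (σ√T) = (ln(166.13/157.57) + (0.0534+0.2486²/2)·0.666) / 0.202880 = (0.052901 + 0.056144) / 0.202880 = 0.537488
d₂ = d₁ − σ√T = 0.537488 − 0.202880 = 0.334608
e^{−rT} = 0.965061
N(d₁) = 0.704535,  N(d₂) = 0.631040
price = S·N(d₁) − K·e^{−rT}·N(d₂) = 117.044337 − 95.958793 = 21.085544

exchange price = 9.775170
Δ1 = 0.276066
Δ2 = -0.154511
price(GHJ call K=157.57) = 21.085544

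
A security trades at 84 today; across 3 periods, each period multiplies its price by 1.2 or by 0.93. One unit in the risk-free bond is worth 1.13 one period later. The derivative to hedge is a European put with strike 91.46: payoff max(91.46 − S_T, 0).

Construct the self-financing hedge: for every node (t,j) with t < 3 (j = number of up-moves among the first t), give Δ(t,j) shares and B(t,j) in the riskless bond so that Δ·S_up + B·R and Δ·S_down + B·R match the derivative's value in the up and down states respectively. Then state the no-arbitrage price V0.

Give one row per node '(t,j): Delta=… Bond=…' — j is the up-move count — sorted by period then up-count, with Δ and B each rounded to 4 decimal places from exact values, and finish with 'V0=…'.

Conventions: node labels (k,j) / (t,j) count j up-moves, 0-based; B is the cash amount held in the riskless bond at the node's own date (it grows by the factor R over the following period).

Risk-neutral probability p* = (R−d)/(u−d) = (1.13−0.93)/(1.2−0.93) = 0.7407.
Terminal payoffs: V(3,0)=23.8940, V(3,1)=4.2781, V(3,2)=0.0000, V(3,3)=0.0000
(2,0): S=72.6516. Δ = (V_up−V_dn)/(S_up−S_dn) = (4.2781−23.8940)/(87.1819−67.5660) = -1.0000. V = [p*·4.2781 + (1−p*)·23.8940]/1.13 = 8.2865. B = V − Δ·S = 80.9381.
(2,1): S=93.7440. Δ = (V_up−V_dn)/(S_up−S_dn) = (0.0000−4.2781)/(112.4928−87.1819) = -0.1690. V = [p*·0.0000 + (1−p*)·4.2781]/1.13 = 0.9815. B = V − Δ·S = 16.8263.
(2,2): S=120.9600. Δ = (V_up−V_dn)/(S_up−S_dn) = (0.0000−0.0000)/(145.1520−112.4928) = 0.0000. V = [p*·0.0000 + (1−p*)·0.0000]/1.13 = 0.0000. B = V − Δ·S = 0.0000.
(1,0): S=78.1200. Δ = (V_up−V_dn)/(S_up−S_dn) = (0.9815−8.2865)/(93.7440−72.6516) = -0.3463. V = [p*·0.9815 + (1−p*)·8.2865]/1.13 = 2.5446. B = V − Δ·S = 29.5999.
(1,1): S=100.8000. Δ = (V_up−V_dn)/(S_up−S_dn) = (0.0000−0.9815)/(120.9600−93.7440) = -0.0361. V = [p*·0.0000 + (1−p*)·0.9815]/1.13 = 0.2252. B = V − Δ·S = 3.8605.
(0,0): S=84.0000. Δ = (V_up−V_dn)/(S_up−S_dn) = (0.2252−2.5446)/(100.8000−78.1200) = -0.1023. V = [p*·0.2252 + (1−p*)·2.5446]/1.13 = 0.7314. B = V − Δ·S = 9.3218.
Sanity check at the root: Δ(0,0)·S0 + B(0,0) reproduces V0 = 0.7314.

(0,0): Delta=-0.1023 Bond=9.3218
(1,0): Delta=-0.3463 Bond=29.5999
(1,1): Delta=-0.0361 Bond=3.8605
(2,0): Delta=-1.0000 Bond=80.9381
(2,1): Delta=-0.1690 Bond=16.8263
(2,2): Delta=0.0000 Bond=0.0000
V0=0.7314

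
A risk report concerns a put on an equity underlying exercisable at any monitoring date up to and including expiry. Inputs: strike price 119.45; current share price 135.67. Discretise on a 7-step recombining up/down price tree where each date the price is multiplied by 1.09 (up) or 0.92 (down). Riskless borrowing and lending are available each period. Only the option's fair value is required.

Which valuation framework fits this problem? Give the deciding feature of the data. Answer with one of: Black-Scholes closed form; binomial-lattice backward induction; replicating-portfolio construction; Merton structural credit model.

Key observation: the defining feature is the embedded early-exercise option across 7 discrete dates on the spot-135.67 tree; pricing the strike-119.45 put means working backward with an exercise test at every node.

framework: binomial-lattice backward induction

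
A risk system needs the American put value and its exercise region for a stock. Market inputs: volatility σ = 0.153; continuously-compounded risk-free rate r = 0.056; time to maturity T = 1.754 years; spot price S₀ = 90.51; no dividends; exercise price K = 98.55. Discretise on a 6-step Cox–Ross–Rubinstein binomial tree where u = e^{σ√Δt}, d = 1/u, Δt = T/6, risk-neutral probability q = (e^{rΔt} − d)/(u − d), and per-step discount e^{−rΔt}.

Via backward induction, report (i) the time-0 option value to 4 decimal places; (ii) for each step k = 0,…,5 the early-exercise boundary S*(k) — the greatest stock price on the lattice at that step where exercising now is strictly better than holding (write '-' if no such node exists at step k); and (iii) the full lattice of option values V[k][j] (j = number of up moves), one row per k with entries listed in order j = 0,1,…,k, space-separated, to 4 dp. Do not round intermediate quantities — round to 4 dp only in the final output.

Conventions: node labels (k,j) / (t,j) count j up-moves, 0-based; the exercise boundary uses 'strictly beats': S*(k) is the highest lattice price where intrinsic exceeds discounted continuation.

price = 9.0239
boundary = - 83.3240 76.7085 83.3240 76.7085 83.3240
tree:
9.0239
15.2260 4.7710
21.8415 8.6890 2.0580
27.9317 15.2260 4.1832 0.5713
33.5384 21.8415 8.2031 1.3793 0.0000
38.7000 27.9317 15.2260 3.3300 0.0000 0.0000
43.4518 33.5384 21.8415 8.0400 0.0000 0.0000 0.0000

Δt=0.29233, u=1.08624, d=0.92061, q=0.57898, disc=e^(-rΔt)=0.98376
k=6 terminal: V=max(K-S,0) → 43.4518 33.5384 21.8415 8.0400 0.0000 0.0000 0.0000
k=5: j=0 S=59.8500 intr=38.7000 cont=37.0998 V=38.7000[EX]; j=1 S=70.6183 intr=27.9317 cont=26.3315 V=27.9317[EX]; j=2 S=83.3240 intr=15.2260 cont=13.6258 V=15.2260[EX]; j=3 S=98.3157 intr=0.2343 cont=3.3300 V=3.3300[hold]; j=4 S=116.0048 intr=0.0000 cont=0.0000 V=0.0000[hold]; j=5 S=136.8766 intr=0.0000 cont=0.0000 V=0.0000[hold]  S*(5)=83.3240
k=4: j=0 S=65.0116 intr=33.5384 cont=31.9382 V=33.5384[EX]; j=1 S=76.7085 intr=21.8415 cont=20.2413 V=21.8415[EX]; j=2 S=90.5100 intr=8.0400 cont=8.2031 V=8.2031[hold]; j=3 S=106.7947 intr=0.0000 cont=1.3793 V=1.3793[hold]; j=4 S=126.0093 intr=0.0000 cont=0.0000 V=0.0000[hold]  S*(4)=76.7085
k=3: j=0 S=70.6183 intr=27.9317 cont=26.3315 V=27.9317[EX]; j=1 S=83.3240 intr=15.2260 cont=13.7187 V=15.2260[EX]; j=2 S=98.3157 intr=0.2343 cont=4.1832 V=4.1832[hold]; j=3 S=116.0048 intr=0.0000 cont=0.5713 V=0.5713[hold]  S*(3)=83.3240
k=2: j=0 S=76.7085 intr=21.8415 cont=20.2413 V=21.8415[EX]; j=1 S=90.5100 intr=8.0400 cont=8.6890 V=8.6890[hold]; j=2 S=106.7947 intr=0.0000 cont=2.0580 V=2.0580[hold]  S*(2)=76.7085
k=1: j=0 S=83.3240 intr=15.2260 cont=13.9955 V=15.2260[EX]; j=1 S=98.3157 intr=0.2343 cont=4.7710 V=4.7710[hold]  S*(1)=83.3240
k=0: j=0 S=90.5100 intr=8.0400 cont=9.0239 V=9.0239[hold]  S*(0)=-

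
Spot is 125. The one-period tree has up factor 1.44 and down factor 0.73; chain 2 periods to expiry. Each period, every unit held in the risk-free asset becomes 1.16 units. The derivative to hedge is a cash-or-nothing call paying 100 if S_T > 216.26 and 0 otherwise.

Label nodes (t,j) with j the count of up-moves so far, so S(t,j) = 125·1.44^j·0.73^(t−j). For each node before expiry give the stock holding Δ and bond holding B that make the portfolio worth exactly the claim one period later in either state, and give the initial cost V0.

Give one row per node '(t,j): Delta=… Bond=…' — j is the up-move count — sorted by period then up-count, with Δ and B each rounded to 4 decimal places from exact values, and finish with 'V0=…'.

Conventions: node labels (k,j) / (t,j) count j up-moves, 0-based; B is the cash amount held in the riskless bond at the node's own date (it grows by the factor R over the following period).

(0,0): Delta=0.5883 Bond=-46.2763
(1,0): Delta=0.0000 Bond=0.0000
(1,1): Delta=0.7825 Bond=-88.6353
V0=27.2586

Risk-neutral probability p* = (R−d)/(u−d) = (1.16−0.73)/(1.44−0.73) = 0.6056.
Payoffs at expiry: V(2,0)=0.0000, V(2,1)=0.0000, V(2,2)=100.0000
Node (1,0) S=91.2500: V=(p*·0.0000+(1−p*)·0.0000)/1.16=0.0000; Δ=(0.0000−0.0000)/(131.4000−66.6125)=0.0000; B=V−Δ·S=0.0000
Node (1,1) S=180.0000: V=(p*·100.0000+(1−p*)·0.0000)/1.16=52.2098; Δ=(100.0000−0.0000)/(259.2000−131.4000)=0.7825; B=V−Δ·S=-88.6353
Node (0,0) S=125.0000: V=(p*·52.2098+(1−p*)·0.0000)/1.16=27.2586; Δ=(52.2098−0.0000)/(180.0000−91.2500)=0.5883; B=V−Δ·S=-46.2763
Sanity check at the root: Δ(0,0)·S0 + B(0,0) reproduces V0 = 27.2586.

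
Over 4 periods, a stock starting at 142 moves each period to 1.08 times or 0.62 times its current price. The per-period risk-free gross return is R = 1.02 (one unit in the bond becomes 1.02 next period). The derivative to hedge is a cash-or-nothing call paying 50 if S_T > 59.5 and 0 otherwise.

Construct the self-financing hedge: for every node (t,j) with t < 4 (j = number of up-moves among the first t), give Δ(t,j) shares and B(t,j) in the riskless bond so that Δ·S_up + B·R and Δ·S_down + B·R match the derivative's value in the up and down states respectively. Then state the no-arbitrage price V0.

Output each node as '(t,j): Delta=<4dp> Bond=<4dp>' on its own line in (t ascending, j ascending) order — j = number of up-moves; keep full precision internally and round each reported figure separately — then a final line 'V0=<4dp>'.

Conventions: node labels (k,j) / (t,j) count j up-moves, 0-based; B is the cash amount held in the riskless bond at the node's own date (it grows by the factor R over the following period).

No-arbitrage ⇒ martingale measure with p* = (R−d)/(u−d) = 0.8696.
Expiry values: V(4,0)=0.0000, V(4,1)=0.0000, V(4,2)=50.0000, V(4,3)=50.0000, V(4,4)=50.0000
  t=3,j=0: stock 33.8426 → up 36.5500 (V=0.0000), down 20.9824 (V=0.0000). Price 0.0000; hedge Δ=0.0000, bond B=0.0000.
  t=3,j=1: stock 58.9516 → up 63.6677 (V=50.0000), down 36.5500 (V=0.0000). Price 42.6257; hedge Δ=1.8438, bond B=-66.0699.
  t=3,j=2: stock 102.6899 → up 110.9050 (V=50.0000), down 63.6677 (V=50.0000). Price 49.0196; hedge Δ=0.0000, bond B=49.0196.
  t=3,j=3: stock 178.8791 → up 193.1894 (V=50.0000), down 110.9050 (V=50.0000). Price 49.0196; hedge Δ=0.0000, bond B=49.0196.
  t=2,j=0: stock 54.5848 → up 58.9516 (V=42.6257), down 33.8426 (V=0.0000). Price 36.3391; hedge Δ=1.6976, bond B=-56.3256.
  t=2,j=1: stock 95.0832 → up 102.6899 (V=49.0196), down 58.9516 (V=42.6257). Price 47.2408; hedge Δ=0.1462, bond B=33.3411.
  t=2,j=2: stock 165.6288 → up 178.8791 (V=49.0196), down 102.6899 (V=49.0196). Price 48.0584; hedge Δ=0.0000, bond B=48.0584.
  t=1,j=0: stock 88.0400 → up 95.0832 (V=47.2408), down 54.5848 (V=36.3391). Price 44.9204; hedge Δ=0.2692, bond B=21.2210.
  t=1,j=1: stock 153.3600 → up 165.6288 (V=48.0584), down 95.0832 (V=47.2408). Price 47.0116; hedge Δ=0.0116, bond B=45.2341.
  t=0,j=0: stock 142.0000 → up 153.3600 (V=47.0116), down 88.0400 (V=44.9204). Price 45.8224; hedge Δ=0.0320, bond B=41.2764.
Sanity check at the root: Δ(0,0)·S0 + B(0,0) reproduces V0 = 45.8224.

(0,0): Delta=0.0320 Bond=41.2764
(1,0): Delta=0.2692 Bond=21.2210
(1,1): Delta=0.0116 Bond=45.2341
(2,0): Delta=1.6976 Bond=-56.3256
(2,1): Delta=0.1462 Bond=33.3411
(2,2): Delta=0.0000 Bond=48.0584
(3,0): Delta=0.0000 Bond=0.0000
(3,1): Delta=1.8438 Bond=-66.0699
(3,2): Delta=0.0000 Bond=49.0196
(3,3): Delta=0.0000 Bond=49.0196
V0=45.8224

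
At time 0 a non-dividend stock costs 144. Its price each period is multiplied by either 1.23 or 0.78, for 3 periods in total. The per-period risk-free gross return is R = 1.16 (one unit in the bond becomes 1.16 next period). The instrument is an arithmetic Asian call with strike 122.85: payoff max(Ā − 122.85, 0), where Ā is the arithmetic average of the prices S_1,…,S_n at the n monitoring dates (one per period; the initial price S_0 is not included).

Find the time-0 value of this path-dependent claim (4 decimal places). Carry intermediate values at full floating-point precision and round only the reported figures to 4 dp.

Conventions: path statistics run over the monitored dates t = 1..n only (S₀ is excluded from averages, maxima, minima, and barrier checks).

Risk-neutral up-probability p* = (R−d)/(u−d) = (1.16−0.78)/(1.23−0.78) = 0.8444; the claim prices as the p*-weighted sum of path payoffs discounted by R^3.
Enumerate all 2^3 = 8 price paths (U = up ×1.23, D = down ×0.78); each path with k up-moves has probability p*^k·(1−p*)^(3−k).
DDD: Ā=89.4217, payoff=0.0000, prob=0.003764
UDD: Ā=141.0111, payoff=18.1611, prob=0.020433
DUD: Ā=119.4111, payoff=0.0000, prob=0.020433
UUD: Ā=188.3022, payoff=65.4522, prob=0.110925
DDU: Ā=102.5631, payoff=0.0000, prob=0.020433
UDU: Ā=161.7342, payoff=38.8842, prob=0.110925
DUU: Ā=140.1342, payoff=17.2842, prob=0.110925
UUU: Ā=220.9808, payoff=98.1308, prob=0.602162
Price = Σ prob·payoff / R^3 = 72.952433 / 1.560896 = 46.7375

price = 46.7375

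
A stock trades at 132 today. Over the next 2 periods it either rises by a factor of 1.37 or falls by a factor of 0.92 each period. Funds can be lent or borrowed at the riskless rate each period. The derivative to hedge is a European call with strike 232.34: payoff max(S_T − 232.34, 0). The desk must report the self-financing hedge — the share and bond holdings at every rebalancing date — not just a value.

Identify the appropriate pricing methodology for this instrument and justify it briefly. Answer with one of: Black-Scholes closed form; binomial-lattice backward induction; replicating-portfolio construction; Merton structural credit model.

Key observation: since the answer must list Δ and B at each node of the 1.37/0.92 lattice on 132, the replicating-portfolio method — solving the two-state system at every node — is the one that applies.

framework: replicating-portfolio construction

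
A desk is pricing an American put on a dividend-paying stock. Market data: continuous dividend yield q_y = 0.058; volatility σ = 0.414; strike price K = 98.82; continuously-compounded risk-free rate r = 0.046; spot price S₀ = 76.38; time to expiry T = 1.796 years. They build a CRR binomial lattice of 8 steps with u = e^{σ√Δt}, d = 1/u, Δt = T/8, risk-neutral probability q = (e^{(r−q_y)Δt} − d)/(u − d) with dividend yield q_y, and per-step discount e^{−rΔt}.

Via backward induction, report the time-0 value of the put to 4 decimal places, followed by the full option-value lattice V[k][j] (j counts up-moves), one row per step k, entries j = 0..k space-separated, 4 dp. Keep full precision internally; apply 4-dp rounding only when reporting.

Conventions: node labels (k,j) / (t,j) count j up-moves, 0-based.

price = 31.6541
tree:
31.6541
39.4591 22.6317
47.8535 29.8820 14.0925
56.4160 38.2623 20.0988 6.9095
63.9689 47.3326 27.8119 10.9214 2.0532
70.1765 56.4160 37.0778 16.8727 3.7332 0.0000
75.2785 63.9689 47.2261 25.2513 6.7878 0.0000 0.0000
79.4717 70.1765 56.4160 36.0447 12.3417 0.0000 0.0000 0.0000
82.9180 75.2785 63.9689 47.2261 22.4400 0.0000 0.0000 0.0000 0.0000

params: Δt=0.22450 u=1.21672 d=0.82188 q=0.44430 e^(-rΔt)=0.98973
t_8 payoffs: 82.9180 75.2785 63.9689 47.2261 22.4400 0.0000 0.0000 0.0000 0.0000
k=7: node(7,0) S=19.3483 payoff=79.4717 vs cont=78.7067 → 79.4717 [stop]  node(7,1) S=28.6435 payoff=70.1765 vs cont=69.5318 → 70.1765 [stop]  node(7,2) S=42.4040 payoff=56.4160 vs cont=55.9493 → 56.4160 [stop]  node(7,3) S=62.7753 payoff=36.0447 vs cont=35.8415 → 36.0447 [stop]  node(7,4) S=92.9331 payoff=5.8869 vs cont=12.3417 → 12.3417 [wait]  node(7,5) S=137.5790 payoff=0.0000 vs cont=0.0000 → 0.0000 [wait]  node(7,6) S=203.6731 payoff=0.0000 vs cont=0.0000 → 0.0000 [wait]  node(7,7) S=301.5195 payoff=0.0000 vs cont=0.0000 → 0.0000 [wait]
k=6: node(6,0) S=23.5415 payoff=75.2785 vs cont=74.5678 → 75.2785 [stop]  node(6,1) S=34.8511 payoff=63.9689 vs cont=63.4045 → 63.9689 [stop]  node(6,2) S=51.5939 payoff=47.2261 vs cont=46.8783 → 47.2261 [stop]  node(6,3) S=76.3800 payoff=22.4400 vs cont=25.2513 → 25.2513 [wait]  node(6,4) S=113.0736 payoff=0.0000 vs cont=6.7878 → 6.7878 [wait]  node(6,5) S=167.3952 payoff=0.0000 vs cont=0.0000 → 0.0000 [wait]  node(6,6) S=247.8133 payoff=0.0000 vs cont=0.0000 → 0.0000 [wait]
k=5: node(5,0) S=28.6435 payoff=70.1765 vs cont=69.5318 → 70.1765 [stop]  node(5,1) S=42.4040 payoff=56.4160 vs cont=55.9493 → 56.4160 [stop]  node(5,2) S=62.7753 payoff=36.0447 vs cont=37.0778 → 37.0778 [wait]  node(5,3) S=92.9331 payoff=5.8869 vs cont=16.8727 → 16.8727 [wait]  node(5,4) S=137.5790 payoff=0.0000 vs cont=3.7332 → 3.7332 [wait]  node(5,5) S=203.6731 payoff=0.0000 vs cont=0.0000 → 0.0000 [wait]
k=4: node(4,0) S=34.8511 payoff=63.9689 vs cont=63.4045 → 63.9689 [stop]  node(4,1) S=51.5939 payoff=47.2261 vs cont=47.3326 → 47.3326 [wait]  node(4,2) S=76.3800 payoff=22.4400 vs cont=27.8119 → 27.8119 [wait]  node(4,3) S=113.0736 payoff=0.0000 vs cont=10.9214 → 10.9214 [wait]  node(4,4) S=167.3952 payoff=0.0000 vs cont=2.0532 → 2.0532 [wait]
k=3: node(3,0) S=42.4040 payoff=56.4160 vs cont=55.9961 → 56.4160 [stop]  node(3,1) S=62.7753 payoff=36.0447 vs cont=38.2623 → 38.2623 [wait]  node(3,2) S=92.9331 payoff=5.8869 vs cont=20.0988 → 20.0988 [wait]  node(3,3) S=137.5790 payoff=0.0000 vs cont=6.9095 → 6.9095 [wait]
k=2: node(2,0) S=51.5939 payoff=47.2261 vs cont=47.8535 → 47.8535 [wait]  node(2,1) S=76.3800 payoff=22.4400 vs cont=29.8820 → 29.8820 [wait]  node(2,2) S=113.0736 payoff=0.0000 vs cont=14.0925 → 14.0925 [wait]
k=1: node(1,0) S=62.7753 payoff=36.0447 vs cont=39.4591 → 39.4591 [wait]  node(1,1) S=92.9331 payoff=5.8869 vs cont=22.6317 → 22.6317 [wait]
k=0: node(0,0) S=76.3800 payoff=22.4400 vs cont=31.6541 → 31.6541 [wait]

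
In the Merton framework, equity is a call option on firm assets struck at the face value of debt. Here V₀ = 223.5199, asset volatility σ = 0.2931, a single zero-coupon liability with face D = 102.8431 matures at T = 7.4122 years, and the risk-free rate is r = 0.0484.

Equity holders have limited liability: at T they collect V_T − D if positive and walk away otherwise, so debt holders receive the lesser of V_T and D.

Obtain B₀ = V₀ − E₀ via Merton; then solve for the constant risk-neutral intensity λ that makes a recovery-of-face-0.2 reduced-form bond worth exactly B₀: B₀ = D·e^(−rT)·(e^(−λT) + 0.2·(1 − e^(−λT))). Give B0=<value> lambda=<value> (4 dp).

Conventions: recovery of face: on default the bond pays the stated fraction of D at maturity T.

Equity is a call on the firm's assets struck at D = 102.8431:
d₁ = [ln(V₀/D) + (r + σ²/2)T] / (σ√T)
   = [ln(223.5199/102.8431) + (0.0484 + 0.5·0.2931²)·7.4122] / (0.2931·√7.4122)
   = [0.776296 + 0.677133] / 0.797975 = 1.821396
d₂ = d₁ − σ√T = 1.821396 − 0.797975 = 1.023421
N(d₁) = 0.965727,  N(d₂) = 0.846945,  e^(−rT) = 0.698549
E₀ = V₀·N(d₁) − D·e^(−rT)·N(d₂)
   = 223.5199·0.965727 − 102.8431·0.698549·0.846945 = 155.013791
B₀ = V₀ − E₀ = 223.5199 − 155.013791 = 68.506109
e^(−λT) = (B₀·e^(rT)/D − 0.2)/(1 − 0.2) = (68.5061·1.431540/102.8431 − 0.2)/0.8 = 0.94197584
λ = −ln(0.94197584)/7.4122 = 0.008064

B0=68.5061 lambda=0.0081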